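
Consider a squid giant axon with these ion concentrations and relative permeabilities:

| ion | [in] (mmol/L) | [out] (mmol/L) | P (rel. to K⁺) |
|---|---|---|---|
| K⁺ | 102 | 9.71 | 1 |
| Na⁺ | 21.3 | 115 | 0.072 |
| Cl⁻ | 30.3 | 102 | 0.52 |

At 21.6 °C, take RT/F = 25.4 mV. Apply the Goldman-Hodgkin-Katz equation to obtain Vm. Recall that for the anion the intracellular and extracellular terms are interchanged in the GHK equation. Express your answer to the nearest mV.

-39 mV

Vm = 25.4 · ln[(Σ P·[cation]ₒ + Σ P·[anion]ᵢ) / (Σ P·[cation]ᵢ + Σ P·[anion]ₒ)]
Numerator = 1×9.71 + 0.072×115 + 0.52×30.3 = 33.75
Denominator = 1×102 + 0.072×21.3 + 0.52×102 = 156.6
Vm = 25.4 · ln(0.21553) = 25.4 × (-1.5347) = -38.98 mV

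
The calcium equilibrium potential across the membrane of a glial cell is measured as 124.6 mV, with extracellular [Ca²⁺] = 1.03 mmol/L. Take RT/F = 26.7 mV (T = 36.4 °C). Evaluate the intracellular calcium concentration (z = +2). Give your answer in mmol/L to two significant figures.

Nernst: E = (26.7/2) · ln([out]/[in]), so ln([out]/[in]) = 124.6 × 2 / 26.7 = 9.3333.
[out]/[in] = e^(9.3333) = 1.131e+04.
[in] = 1.03 / 1.131e+04 = 9.108e-05 mmol/L.

0.000091 mmol/L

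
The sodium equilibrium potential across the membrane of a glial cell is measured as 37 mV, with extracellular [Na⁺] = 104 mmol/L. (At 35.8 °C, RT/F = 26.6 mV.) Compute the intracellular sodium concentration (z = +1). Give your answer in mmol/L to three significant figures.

25.9 mmol/L

Nernst: E = (26.6/1) · ln([out]/[in]), so ln([out]/[in]) = 37.0 × 1 / 26.6 = 1.3910.
[out]/[in] = e^(1.3910) = 4.019.
[in] = 104 / 4.019 = 25.88 mmol/L.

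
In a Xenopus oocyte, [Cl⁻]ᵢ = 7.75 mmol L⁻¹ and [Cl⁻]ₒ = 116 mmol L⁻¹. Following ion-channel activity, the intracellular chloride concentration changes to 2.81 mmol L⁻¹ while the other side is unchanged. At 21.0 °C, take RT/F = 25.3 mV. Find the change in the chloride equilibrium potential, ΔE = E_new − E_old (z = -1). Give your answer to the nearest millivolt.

-26 mV

E_old = (25.3/-1)·ln(116/7.75) = -68.46 mV
E_new = (25.3/-1)·ln(116/2.81) = -94.13 mV
ΔE = -94.13 − (-68.46) = -25.67 mV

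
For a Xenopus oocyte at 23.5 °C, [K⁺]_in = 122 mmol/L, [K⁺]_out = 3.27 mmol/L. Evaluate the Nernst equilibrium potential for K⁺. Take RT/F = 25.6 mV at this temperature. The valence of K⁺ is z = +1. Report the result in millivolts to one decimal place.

-92.7 mV

E = (25.6/z) · ln([K⁺]_out/[K⁺]_in) with z = +1.
= (25.6/1) · ln(3.27/122) = 25.60 · ln(0.0268)
= 25.60 · (-3.6192) = -92.65 mV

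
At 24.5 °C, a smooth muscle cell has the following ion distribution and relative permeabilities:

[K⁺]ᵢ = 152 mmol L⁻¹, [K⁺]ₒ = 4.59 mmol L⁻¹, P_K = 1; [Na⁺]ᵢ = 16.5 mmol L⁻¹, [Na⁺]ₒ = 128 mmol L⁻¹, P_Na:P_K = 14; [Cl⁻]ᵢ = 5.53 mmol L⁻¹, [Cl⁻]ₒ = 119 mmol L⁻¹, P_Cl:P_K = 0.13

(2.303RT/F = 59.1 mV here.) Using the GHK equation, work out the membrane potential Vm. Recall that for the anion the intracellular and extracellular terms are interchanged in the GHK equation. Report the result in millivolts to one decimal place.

38.7 mV

Vm = 59.1 · log₁₀[(Σ P·[cation]ₒ + Σ P·[anion]ᵢ) / (Σ P·[cation]ᵢ + Σ P·[anion]ₒ)]
Numerator = 1×4.59 + 14×128 + 0.13×5.53 = 1797
Denominator = 1×152 + 14×16.5 + 0.13×119 = 398.5
Vm = 59.1 · log₁₀(4.5105) = 59.1 × (0.6542) = 38.66 mV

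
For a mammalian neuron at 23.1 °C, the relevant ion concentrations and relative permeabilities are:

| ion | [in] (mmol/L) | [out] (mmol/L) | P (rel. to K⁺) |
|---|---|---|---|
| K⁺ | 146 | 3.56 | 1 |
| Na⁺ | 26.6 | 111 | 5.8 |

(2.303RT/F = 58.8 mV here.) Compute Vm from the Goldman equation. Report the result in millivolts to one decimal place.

Vm = 58.8 · log₁₀[(Σ P·[cation]ₒ + Σ P·[anion]ᵢ) / (Σ P·[cation]ᵢ + Σ P·[anion]ₒ)]
Numerator = 1×3.56 + 5.8×111 = 647.4
Denominator = 1×146 + 5.8×26.6 = 300.3
Vm = 58.8 · log₁₀(2.1559) = 58.8 × (0.3336) = 19.62 mV

19.6 mV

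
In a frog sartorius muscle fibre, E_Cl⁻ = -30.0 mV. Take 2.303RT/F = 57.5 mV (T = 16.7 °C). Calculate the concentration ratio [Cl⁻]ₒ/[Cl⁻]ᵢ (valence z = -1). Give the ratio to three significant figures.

log₁₀([out]/[in]) = E·z/(57.5) = -30.0 × -1 / 57.5 = 0.5217
[out]/[in] = 10^(0.5217) = 3.325

3.32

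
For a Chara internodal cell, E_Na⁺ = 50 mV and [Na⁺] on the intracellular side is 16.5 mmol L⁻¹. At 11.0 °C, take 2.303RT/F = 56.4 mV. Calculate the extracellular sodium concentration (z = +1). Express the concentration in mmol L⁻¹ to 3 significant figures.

Nernst: E = (56.4/1) · log₁₀([out]/[in]), so log₁₀([out]/[in]) = 50.0 × 1 / 56.4 = 0.8865.
[out]/[in] = 10^(0.8865) = 7.701.
[out] = 7.701 × 16.5 = 127.1 mmol L⁻¹.

127 mmol L⁻¹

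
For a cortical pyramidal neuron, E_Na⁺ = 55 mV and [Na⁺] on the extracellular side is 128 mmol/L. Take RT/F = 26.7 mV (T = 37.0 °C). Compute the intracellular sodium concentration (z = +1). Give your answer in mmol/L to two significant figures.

16 mmol/L

Nernst: E = (26.7/1) · ln([out]/[in]), so ln([out]/[in]) = 55.0 × 1 / 26.7 = 2.0599.
[out]/[in] = e^(2.0599) = 7.845.
[in] = 128 / 7.845 = 16.32 mmol/L.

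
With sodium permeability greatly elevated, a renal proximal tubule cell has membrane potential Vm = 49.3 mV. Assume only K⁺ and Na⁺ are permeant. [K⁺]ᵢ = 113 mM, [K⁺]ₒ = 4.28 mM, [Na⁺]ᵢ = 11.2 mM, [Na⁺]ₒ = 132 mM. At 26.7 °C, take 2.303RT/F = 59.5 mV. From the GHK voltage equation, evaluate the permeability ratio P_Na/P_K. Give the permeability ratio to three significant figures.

13.4

Let α = P_Na/P_K. GHK: Vm = 59.5·log₁₀[(Kₒ + α·Naₒ)/(Kᵢ + α·Naᵢ)].
10^(Vm/59.5) = 10^(49.3/59.5) = 6.7386
So 6.7386·(Kᵢ + α·Naᵢ) = Kₒ + α·Naₒ → α = (6.7386·113.0 − 4.28) / (132.0 − 6.7386·11.2)
α = (761.5 − 4.28) / (132.0 − 75.47) = 757.2/56.53 = 13.4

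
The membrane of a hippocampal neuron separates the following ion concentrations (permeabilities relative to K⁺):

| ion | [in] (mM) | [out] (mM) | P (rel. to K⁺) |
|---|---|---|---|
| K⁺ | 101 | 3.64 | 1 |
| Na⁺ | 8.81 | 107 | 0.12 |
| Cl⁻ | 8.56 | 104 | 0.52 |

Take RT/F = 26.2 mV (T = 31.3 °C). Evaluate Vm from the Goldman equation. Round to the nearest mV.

Vm = 26.2 · ln[(Σ P·[cation]ₒ + Σ P·[anion]ᵢ) / (Σ P·[cation]ᵢ + Σ P·[anion]ₒ)]
Numerator = 1×3.64 + 0.12×107 + 0.52×8.56 = 20.93
Denominator = 1×101 + 0.12×8.81 + 0.52×104 = 156.1
Vm = 26.2 · ln(0.13406) = 26.2 × (-2.0095) = -52.65 mV

-53 mV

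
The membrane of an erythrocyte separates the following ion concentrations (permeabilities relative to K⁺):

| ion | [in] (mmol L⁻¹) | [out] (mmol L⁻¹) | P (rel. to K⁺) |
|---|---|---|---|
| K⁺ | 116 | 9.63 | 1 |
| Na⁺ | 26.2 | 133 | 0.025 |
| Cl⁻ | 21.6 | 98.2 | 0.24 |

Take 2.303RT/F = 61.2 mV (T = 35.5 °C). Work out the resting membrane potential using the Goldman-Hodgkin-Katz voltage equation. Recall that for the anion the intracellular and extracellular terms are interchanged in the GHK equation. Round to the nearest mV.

Vm = 61.2 · log₁₀[(Σ P·[cation]ₒ + Σ P·[anion]ᵢ) / (Σ P·[cation]ᵢ + Σ P·[anion]ₒ)]
Numerator = 1×9.63 + 0.025×133 + 0.24×21.6 = 18.14
Denominator = 1×116 + 0.025×26.2 + 0.24×98.2 = 140.2
Vm = 61.2 · log₁₀(0.12936) = 61.2 × (-0.8882) = -54.36 mV

-54 mV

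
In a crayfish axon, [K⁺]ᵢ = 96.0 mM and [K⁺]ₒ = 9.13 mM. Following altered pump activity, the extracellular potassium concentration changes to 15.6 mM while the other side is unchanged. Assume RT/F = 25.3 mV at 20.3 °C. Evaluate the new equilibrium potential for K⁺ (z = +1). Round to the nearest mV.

-46 mV

After the shift: [K⁺]_out = 15.6, [K⁺]_in = 96.0 mM.
E_new = (25.3/1)·ln(15.6/96.0) = 25.30 · (-1.8171) = -45.97 mV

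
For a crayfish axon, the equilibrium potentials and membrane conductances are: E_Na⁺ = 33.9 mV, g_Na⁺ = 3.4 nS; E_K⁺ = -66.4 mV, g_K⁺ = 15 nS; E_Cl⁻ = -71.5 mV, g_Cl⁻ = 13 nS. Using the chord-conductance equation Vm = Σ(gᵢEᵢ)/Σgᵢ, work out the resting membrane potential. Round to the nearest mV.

-58 mV

Σ gᵢEᵢ = 3.4·(33.9) + 15·(-66.4) + 13·(-71.5) = -1810.24
Σ gᵢ = 3.4 + 15 + 13 = 31.4
Vm = -1810.24 / 31.4 = -57.65 mV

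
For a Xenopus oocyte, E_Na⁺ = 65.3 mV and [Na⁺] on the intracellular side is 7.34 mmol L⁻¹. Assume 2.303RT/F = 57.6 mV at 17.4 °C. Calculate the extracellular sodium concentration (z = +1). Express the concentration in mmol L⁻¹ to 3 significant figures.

99.9 mmol L⁻¹

Nernst: E = (57.6/1) · log₁₀([out]/[in]), so log₁₀([out]/[in]) = 65.3 × 1 / 57.6 = 1.1337.
[out]/[in] = 10^(1.1337) = 13.6.
[out] = 13.6 × 7.34 = 99.86 mmol L⁻¹.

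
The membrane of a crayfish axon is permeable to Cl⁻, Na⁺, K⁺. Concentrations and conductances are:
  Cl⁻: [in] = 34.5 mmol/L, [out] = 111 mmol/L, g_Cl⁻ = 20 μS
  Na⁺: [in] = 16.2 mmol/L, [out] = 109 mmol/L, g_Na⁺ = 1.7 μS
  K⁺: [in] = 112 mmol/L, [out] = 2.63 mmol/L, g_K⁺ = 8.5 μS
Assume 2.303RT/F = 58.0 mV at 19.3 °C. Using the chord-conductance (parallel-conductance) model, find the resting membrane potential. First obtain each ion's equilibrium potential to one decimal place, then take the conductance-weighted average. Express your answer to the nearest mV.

-43 mV

E_Cl⁻ = (58.0/-1)·log₁₀(111/34.5) = -29.4 mV
E_Na⁺ = (58.0/1)·log₁₀(109/16.2) = 48.0 mV
E_K⁺ = (58.0/1)·log₁₀(2.63/112) = -94.5 mV
Vm = (Σ gᵢEᵢ)/(Σ gᵢ) = (20·-29.4 + 1.7·48.0 + 8.5·-94.5) / (20 + 1.7 + 8.5)
= -1309.65 / 30.2 = -43.37 mV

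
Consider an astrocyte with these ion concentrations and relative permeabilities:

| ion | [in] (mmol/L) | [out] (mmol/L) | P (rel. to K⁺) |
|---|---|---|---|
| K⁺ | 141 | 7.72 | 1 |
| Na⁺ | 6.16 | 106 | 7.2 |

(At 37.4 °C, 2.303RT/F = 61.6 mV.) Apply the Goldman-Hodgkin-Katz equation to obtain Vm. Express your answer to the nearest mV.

Vm = 61.6 · log₁₀[(Σ P·[cation]ₒ + Σ P·[anion]ᵢ) / (Σ P·[cation]ᵢ + Σ P·[anion]ₒ)]
Numerator = 1×7.72 + 7.2×106 = 770.9
Denominator = 1×141 + 7.2×6.16 = 185.4
Vm = 61.6 · log₁₀(4.1592) = 61.6 × (0.6190) = 38.13 mV

38 mV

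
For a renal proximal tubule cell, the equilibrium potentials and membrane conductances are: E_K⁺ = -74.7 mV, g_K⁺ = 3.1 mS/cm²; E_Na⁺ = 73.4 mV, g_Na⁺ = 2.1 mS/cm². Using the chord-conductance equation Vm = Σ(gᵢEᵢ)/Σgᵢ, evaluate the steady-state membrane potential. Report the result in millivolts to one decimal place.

Σ gᵢEᵢ = 3.1·(-74.7) + 2.1·(73.4) = -77.43
Σ gᵢ = 3.1 + 2.1 = 5.2
Vm = -77.43 / 5.2 = -14.89 mV

-14.9 mV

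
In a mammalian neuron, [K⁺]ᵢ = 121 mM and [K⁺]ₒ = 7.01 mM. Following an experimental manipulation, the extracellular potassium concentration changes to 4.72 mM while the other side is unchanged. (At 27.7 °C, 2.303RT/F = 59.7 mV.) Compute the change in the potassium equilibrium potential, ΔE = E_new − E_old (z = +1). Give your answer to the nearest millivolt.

E_old = (59.7/1)·log₁₀(7.01/121) = -73.85 mV
E_new = (59.7/1)·log₁₀(4.72/121) = -84.11 mV
ΔE = -84.11 − (-73.85) = -10.26 mV

-10 mV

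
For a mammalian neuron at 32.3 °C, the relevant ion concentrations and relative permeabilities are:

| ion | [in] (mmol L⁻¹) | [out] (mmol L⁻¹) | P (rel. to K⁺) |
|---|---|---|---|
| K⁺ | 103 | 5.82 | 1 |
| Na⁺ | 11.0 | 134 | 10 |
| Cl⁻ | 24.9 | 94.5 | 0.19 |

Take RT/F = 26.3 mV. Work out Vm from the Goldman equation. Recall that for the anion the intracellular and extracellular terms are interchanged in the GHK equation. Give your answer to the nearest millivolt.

46 mV

Vm = 26.3 · ln[(Σ P·[cation]ₒ + Σ P·[anion]ᵢ) / (Σ P·[cation]ᵢ + Σ P·[anion]ₒ)]
Numerator = 1×5.82 + 10×134 + 0.19×24.9 = 1351
Denominator = 1×103 + 10×11.0 + 0.19×94.5 = 231
Vm = 26.3 · ln(5.8477) = 26.3 × (1.7660) = 46.45 mV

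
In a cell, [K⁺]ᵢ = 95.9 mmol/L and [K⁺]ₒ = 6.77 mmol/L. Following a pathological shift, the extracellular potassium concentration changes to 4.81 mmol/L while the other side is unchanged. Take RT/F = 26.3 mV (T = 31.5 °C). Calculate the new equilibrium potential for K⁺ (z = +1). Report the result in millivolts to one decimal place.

After the shift: [K⁺]_out = 4.81, [K⁺]_in = 95.9 mmol/L.
E_new = (26.3/1)·ln(4.81/95.9) = 26.30 · (-2.9926) = -78.71 mV

-78.7 mV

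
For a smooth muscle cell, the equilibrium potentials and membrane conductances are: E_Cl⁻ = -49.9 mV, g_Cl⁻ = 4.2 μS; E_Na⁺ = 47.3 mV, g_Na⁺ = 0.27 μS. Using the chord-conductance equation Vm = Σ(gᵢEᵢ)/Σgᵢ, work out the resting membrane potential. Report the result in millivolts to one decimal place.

Σ gᵢEᵢ = 4.2·(-49.9) + 0.27·(47.3) = -196.81
Σ gᵢ = 4.2 + 0.27 = 4.47
Vm = -196.81 / 4.47 = -44.03 mV

-44.0 mV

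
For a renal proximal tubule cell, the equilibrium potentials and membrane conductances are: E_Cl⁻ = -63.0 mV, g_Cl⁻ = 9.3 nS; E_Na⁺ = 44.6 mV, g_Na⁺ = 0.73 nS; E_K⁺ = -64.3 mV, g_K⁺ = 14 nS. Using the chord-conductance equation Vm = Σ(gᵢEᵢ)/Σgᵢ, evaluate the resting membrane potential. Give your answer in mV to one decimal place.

Σ gᵢEᵢ = 9.3·(-63.0) + 0.73·(44.6) + 14·(-64.3) = -1453.54
Σ gᵢ = 9.3 + 0.73 + 14 = 24.03
Vm = -1453.54 / 24.03 = -60.49 mV

-60.5 mV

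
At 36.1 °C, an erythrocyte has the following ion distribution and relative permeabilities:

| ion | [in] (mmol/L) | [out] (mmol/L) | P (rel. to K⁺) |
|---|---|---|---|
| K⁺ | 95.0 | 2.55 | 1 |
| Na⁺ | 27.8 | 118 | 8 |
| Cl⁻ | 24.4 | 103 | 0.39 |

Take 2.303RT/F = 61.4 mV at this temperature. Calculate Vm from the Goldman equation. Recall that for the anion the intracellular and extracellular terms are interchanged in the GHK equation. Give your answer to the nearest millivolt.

26 mV

Vm = 61.4 · log₁₀[(Σ P·[cation]ₒ + Σ P·[anion]ᵢ) / (Σ P·[cation]ᵢ + Σ P·[anion]ₒ)]
Numerator = 1×2.55 + 8×118 + 0.39×24.4 = 956.1
Denominator = 1×95.0 + 8×27.8 + 0.39×103 = 357.6
Vm = 61.4 · log₁₀(2.6738) = 61.4 × (0.4271) = 26.23 mV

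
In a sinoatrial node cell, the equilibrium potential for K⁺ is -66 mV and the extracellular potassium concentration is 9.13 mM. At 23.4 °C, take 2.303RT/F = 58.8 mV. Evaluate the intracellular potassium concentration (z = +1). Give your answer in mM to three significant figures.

Nernst: E = (58.8/1) · log₁₀([out]/[in]), so log₁₀([out]/[in]) = -66.0 × 1 / 58.8 = -1.1224.
[out]/[in] = 10^(-1.1224) = 0.07543.
[in] = 9.13 / 0.07543 = 121 mM.

121 mM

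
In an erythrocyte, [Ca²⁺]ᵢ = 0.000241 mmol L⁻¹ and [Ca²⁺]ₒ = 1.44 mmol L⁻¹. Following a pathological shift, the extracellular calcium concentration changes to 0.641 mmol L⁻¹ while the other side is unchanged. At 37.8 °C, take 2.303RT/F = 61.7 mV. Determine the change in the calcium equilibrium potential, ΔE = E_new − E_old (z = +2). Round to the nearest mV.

-11 mV

E_old = (61.7/2)·log₁₀(1.44/0.000241) = 116.50 mV
E_new = (61.7/2)·log₁₀(0.641/0.000241) = 105.66 mV
ΔE = 105.66 − (116.50) = -10.84 mV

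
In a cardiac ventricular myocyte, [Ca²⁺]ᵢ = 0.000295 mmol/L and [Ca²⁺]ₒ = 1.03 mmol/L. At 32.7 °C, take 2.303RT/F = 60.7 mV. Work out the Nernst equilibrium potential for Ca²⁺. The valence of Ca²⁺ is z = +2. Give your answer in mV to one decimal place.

107.5 mV

E = (60.7/z) · log₁₀([Ca²⁺]_out/[Ca²⁺]_in) with z = +2.
= (60.7/2) · log₁₀(1.03/0.000295) = 30.35 · log₁₀(3492)
= 30.35 · (3.5430) = 107.53 mV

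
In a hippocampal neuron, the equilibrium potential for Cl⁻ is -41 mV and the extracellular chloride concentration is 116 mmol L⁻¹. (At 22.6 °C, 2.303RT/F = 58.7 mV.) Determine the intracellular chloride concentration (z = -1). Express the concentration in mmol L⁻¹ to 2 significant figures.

Nernst: E = (58.7/-1) · log₁₀([out]/[in]), so log₁₀([out]/[in]) = -41.0 × -1 / 58.7 = 0.6985.
[out]/[in] = 10^(0.6985) = 4.994.
[in] = 116 / 4.994 = 23.23 mmol L⁻¹.

23 mmol L⁻¹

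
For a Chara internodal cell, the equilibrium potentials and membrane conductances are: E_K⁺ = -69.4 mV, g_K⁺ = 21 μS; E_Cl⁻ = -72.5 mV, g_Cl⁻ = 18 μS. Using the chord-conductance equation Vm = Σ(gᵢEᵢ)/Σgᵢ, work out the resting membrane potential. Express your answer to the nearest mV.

-71 mV

Σ gᵢEᵢ = 21·(-69.4) + 18·(-72.5) = -2762.40
Σ gᵢ = 21 + 18 = 39
Vm = -2762.40 / 39 = -70.83 mV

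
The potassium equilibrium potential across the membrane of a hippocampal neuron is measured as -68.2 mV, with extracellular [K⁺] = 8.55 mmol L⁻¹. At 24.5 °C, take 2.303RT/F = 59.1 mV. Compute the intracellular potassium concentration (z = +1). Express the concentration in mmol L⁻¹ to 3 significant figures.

122 mmol L⁻¹

Nernst: E = (59.1/1) · log₁₀([out]/[in]), so log₁₀([out]/[in]) = -68.2 × 1 / 59.1 = -1.1540.
[out]/[in] = 10^(-1.1540) = 0.07015.
[in] = 8.55 / 0.07015 = 121.9 mmol L⁻¹.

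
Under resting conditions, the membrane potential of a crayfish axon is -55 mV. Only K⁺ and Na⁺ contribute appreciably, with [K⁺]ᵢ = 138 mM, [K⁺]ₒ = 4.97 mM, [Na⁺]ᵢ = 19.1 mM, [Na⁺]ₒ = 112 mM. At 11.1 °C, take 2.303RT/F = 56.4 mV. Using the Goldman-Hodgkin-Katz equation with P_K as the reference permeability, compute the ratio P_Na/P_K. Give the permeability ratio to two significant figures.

0.088

Let α = P_Na/P_K. GHK: Vm = 56.4·log₁₀[(Kₒ + α·Naₒ)/(Kᵢ + α·Naᵢ)].
10^(Vm/56.4) = 10^(-55.0/56.4) = 0.10588
So 0.10588·(Kᵢ + α·Naᵢ) = Kₒ + α·Naₒ → α = (0.10588·138.0 − 4.97) / (112.0 − 0.10588·19.1)
α = (14.61 − 4.97) / (112.0 − 2.022) = 9.642/110 = 0.08767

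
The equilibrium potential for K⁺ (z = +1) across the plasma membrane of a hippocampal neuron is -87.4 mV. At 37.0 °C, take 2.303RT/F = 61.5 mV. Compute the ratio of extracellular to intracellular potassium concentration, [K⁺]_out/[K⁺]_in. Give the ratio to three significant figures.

0.0379

log₁₀([out]/[in]) = E·z/(61.5) = -87.4 × 1 / 61.5 = -1.4211
[out]/[in] = 10^(-1.4211) = 0.03792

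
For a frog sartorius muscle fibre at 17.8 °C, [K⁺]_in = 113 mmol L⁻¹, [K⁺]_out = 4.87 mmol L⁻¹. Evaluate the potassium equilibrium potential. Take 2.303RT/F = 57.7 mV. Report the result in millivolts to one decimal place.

-78.8 mV

E = (57.7/z) · log₁₀([K⁺]_out/[K⁺]_in) with z = +1.
= (57.7/1) · log₁₀(4.87/113) = 57.70 · log₁₀(0.0431)
= 57.70 · (-1.3655) = -78.79 mV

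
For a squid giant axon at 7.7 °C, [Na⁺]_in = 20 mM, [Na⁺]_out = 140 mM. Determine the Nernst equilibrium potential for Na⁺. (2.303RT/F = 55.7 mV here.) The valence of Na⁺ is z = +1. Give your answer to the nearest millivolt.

47 mV

E = (55.7/z) · log₁₀([Na⁺]_out/[Na⁺]_in) with z = +1.
= (55.7/1) · log₁₀(140/20) = 55.70 · log₁₀(7)
= 55.70 · (0.8451) = 47.07 mV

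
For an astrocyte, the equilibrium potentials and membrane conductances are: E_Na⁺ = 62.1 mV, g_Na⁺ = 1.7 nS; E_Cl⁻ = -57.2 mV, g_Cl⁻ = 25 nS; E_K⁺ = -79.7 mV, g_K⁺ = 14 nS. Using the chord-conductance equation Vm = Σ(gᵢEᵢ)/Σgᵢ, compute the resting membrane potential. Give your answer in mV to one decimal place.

-60.0 mV

Σ gᵢEᵢ = 1.7·(62.1) + 25·(-57.2) + 14·(-79.7) = -2440.23
Σ gᵢ = 1.7 + 25 + 14 = 40.7
Vm = -2440.23 / 40.7 = -59.96 mV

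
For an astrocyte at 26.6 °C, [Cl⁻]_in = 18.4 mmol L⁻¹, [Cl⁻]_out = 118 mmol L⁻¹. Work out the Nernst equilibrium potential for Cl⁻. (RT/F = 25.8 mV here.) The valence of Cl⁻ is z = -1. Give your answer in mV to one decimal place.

-47.9 mV

E = (25.8/z) · ln([Cl⁻]_out/[Cl⁻]_in) with z = -1.
For an anion, dividing by z = -1 reverses the sign.
= (25.8/-1) · ln(118/18.4) = -25.80 · ln(6.413)
= -25.80 · (1.8583) = -47.95 mV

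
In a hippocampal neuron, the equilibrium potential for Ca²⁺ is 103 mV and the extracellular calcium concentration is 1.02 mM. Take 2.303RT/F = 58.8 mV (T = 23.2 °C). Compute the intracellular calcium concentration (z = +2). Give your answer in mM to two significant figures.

0.00032 mM

Nernst: E = (58.8/2) · log₁₀([out]/[in]), so log₁₀([out]/[in]) = 103.0 × 2 / 58.8 = 3.5034.
[out]/[in] = 10^(3.5034) = 3187.
[in] = 1.02 / 3187 = 0.00032 mM.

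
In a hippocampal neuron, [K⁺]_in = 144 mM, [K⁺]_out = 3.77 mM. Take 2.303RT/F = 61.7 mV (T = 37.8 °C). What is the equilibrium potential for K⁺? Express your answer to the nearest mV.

-98 mV

E = (61.7/z) · log₁₀([K⁺]_out/[K⁺]_in) with z = +1.
= (61.7/1) · log₁₀(3.77/144) = 61.70 · log₁₀(0.02618)
= 61.70 · (-1.5820) = -97.61 mV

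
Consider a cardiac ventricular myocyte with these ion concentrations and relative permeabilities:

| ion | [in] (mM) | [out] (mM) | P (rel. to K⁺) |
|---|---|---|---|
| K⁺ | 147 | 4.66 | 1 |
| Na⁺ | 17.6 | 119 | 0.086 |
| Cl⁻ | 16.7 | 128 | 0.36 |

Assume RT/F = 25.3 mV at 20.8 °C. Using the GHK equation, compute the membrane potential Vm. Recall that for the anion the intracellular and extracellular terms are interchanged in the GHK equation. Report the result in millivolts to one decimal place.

-56.4 mV

Vm = 25.3 · ln[(Σ P·[cation]ₒ + Σ P·[anion]ᵢ) / (Σ P·[cation]ᵢ + Σ P·[anion]ₒ)]
Numerator = 1×4.66 + 0.086×119 + 0.36×16.7 = 20.91
Denominator = 1×147 + 0.086×17.6 + 0.36×128 = 194.6
Vm = 25.3 · ln(0.10743) = 25.3 × (-2.2309) = -56.44 mV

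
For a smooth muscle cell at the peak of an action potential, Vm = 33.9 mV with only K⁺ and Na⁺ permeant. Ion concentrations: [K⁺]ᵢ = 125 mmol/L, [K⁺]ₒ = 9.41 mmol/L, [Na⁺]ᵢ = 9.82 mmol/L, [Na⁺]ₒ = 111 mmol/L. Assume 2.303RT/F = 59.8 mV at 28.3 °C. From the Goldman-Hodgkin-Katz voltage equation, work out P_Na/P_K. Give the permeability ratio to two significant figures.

6.0

Let α = P_Na/P_K. GHK: Vm = 59.8·log₁₀[(Kₒ + α·Naₒ)/(Kᵢ + α·Naᵢ)].
10^(Vm/59.8) = 10^(33.9/59.8) = 3.6888
So 3.6888·(Kᵢ + α·Naᵢ) = Kₒ + α·Naₒ → α = (3.6888·125.0 − 9.41) / (111.0 − 3.6888·9.82)
α = (461.1 − 9.41) / (111.0 − 36.22) = 451.7/74.78 = 6.041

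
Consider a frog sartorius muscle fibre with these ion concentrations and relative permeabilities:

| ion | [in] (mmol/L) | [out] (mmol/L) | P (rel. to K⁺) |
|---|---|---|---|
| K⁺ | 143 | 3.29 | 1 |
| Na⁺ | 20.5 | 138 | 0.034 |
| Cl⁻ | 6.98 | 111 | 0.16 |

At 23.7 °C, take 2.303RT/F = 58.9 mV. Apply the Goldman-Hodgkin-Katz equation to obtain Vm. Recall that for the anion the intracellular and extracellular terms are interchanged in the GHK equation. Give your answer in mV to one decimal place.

-73.6 mV

Vm = 58.9 · log₁₀[(Σ P·[cation]ₒ + Σ P·[anion]ᵢ) / (Σ P·[cation]ᵢ + Σ P·[anion]ₒ)]
Numerator = 1×3.29 + 0.034×138 + 0.16×6.98 = 9.099
Denominator = 1×143 + 0.034×20.5 + 0.16×111 = 161.5
Vm = 58.9 · log₁₀(0.056354) = 58.9 × (-1.2491) = -73.57 mV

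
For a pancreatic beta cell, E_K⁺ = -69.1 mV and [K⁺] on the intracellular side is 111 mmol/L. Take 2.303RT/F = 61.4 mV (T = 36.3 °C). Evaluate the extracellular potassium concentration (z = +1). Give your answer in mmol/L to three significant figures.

Nernst: E = (61.4/1) · log₁₀([out]/[in]), so log₁₀([out]/[in]) = -69.1 × 1 / 61.4 = -1.1254.
[out]/[in] = 10^(-1.1254) = 0.07492.
[out] = 0.07492 × 111 = 8.316 mmol/L.

8.32 mmol/L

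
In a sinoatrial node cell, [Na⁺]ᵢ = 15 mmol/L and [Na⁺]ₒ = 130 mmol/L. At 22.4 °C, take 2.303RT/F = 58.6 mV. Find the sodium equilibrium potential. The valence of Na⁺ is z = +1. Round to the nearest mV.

E = (58.6/z) · log₁₀([Na⁺]_out/[Na⁺]_in) with z = +1.
= (58.6/1) · log₁₀(130/15) = 58.60 · log₁₀(8.667)
= 58.60 · (0.9379) = 54.96 mV

55 mV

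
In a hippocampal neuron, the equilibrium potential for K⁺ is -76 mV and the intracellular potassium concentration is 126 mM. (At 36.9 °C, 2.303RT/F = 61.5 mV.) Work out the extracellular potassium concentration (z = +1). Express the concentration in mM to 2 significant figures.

Nernst: E = (61.5/1) · log₁₀([out]/[in]), so log₁₀([out]/[in]) = -76.0 × 1 / 61.5 = -1.2358.
[out]/[in] = 10^(-1.2358) = 0.05811.
[out] = 0.05811 × 126 = 7.321 mM.

7.3 mM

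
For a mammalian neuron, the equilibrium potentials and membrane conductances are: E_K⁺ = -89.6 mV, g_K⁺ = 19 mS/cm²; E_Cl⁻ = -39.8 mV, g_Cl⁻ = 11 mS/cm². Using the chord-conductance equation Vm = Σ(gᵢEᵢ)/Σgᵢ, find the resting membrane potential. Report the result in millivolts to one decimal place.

-71.3 mV

Σ gᵢEᵢ = 19·(-89.6) + 11·(-39.8) = -2140.20
Σ gᵢ = 19 + 11 = 30
Vm = -2140.20 / 30 = -71.34 mV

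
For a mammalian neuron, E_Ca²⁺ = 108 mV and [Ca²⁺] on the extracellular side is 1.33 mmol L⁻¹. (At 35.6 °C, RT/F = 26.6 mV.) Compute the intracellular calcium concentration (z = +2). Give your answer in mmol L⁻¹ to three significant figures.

Nernst: E = (26.6/2) · ln([out]/[in]), so ln([out]/[in]) = 108.0 × 2 / 26.6 = 8.1203.
[out]/[in] = e^(8.1203) = 3362.
[in] = 1.33 / 3362 = 0.0003956 mmol L⁻¹.

0.000396 mmol L⁻¹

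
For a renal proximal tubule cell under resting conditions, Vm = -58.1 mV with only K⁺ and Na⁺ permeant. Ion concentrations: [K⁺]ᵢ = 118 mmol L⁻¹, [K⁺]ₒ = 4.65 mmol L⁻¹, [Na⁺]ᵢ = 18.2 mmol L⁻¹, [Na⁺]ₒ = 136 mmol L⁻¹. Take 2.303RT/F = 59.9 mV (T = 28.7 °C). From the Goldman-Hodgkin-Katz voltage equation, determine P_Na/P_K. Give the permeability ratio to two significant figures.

Let α = P_Na/P_K. GHK: Vm = 59.9·log₁₀[(Kₒ + α·Naₒ)/(Kᵢ + α·Naᵢ)].
10^(Vm/59.9) = 10^(-58.1/59.9) = 0.10716
So 0.10716·(Kᵢ + α·Naᵢ) = Kₒ + α·Naₒ → α = (0.10716·118.0 − 4.65) / (136.0 − 0.10716·18.2)
α = (12.65 − 4.65) / (136.0 − 1.95) = 7.995/134 = 0.05964

0.060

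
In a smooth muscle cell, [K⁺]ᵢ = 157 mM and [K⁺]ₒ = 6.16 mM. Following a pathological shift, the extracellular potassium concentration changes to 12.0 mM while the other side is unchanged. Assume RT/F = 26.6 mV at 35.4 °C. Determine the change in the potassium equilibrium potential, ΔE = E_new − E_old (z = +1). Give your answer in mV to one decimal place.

17.7 mV

E_old = (26.6/1)·ln(6.16/157) = -86.14 mV
E_new = (26.6/1)·ln(12.0/157) = -68.40 mV
ΔE = -68.40 − (-86.14) = 17.74 mV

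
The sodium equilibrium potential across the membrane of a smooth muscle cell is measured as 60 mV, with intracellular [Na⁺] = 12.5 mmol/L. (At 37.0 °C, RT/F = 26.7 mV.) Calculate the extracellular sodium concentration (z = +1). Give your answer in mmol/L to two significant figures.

Nernst: E = (26.7/1) · ln([out]/[in]), so ln([out]/[in]) = 60.0 × 1 / 26.7 = 2.2472.
[out]/[in] = e^(2.2472) = 9.461.
[out] = 9.461 × 12.5 = 118.3 mmol/L.

120 mmol/L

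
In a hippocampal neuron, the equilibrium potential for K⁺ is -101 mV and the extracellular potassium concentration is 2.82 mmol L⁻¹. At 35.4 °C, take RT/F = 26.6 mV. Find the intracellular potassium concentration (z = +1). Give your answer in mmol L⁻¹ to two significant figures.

Nernst: E = (26.6/1) · ln([out]/[in]), so ln([out]/[in]) = -101.0 × 1 / 26.6 = -3.7970.
[out]/[in] = e^(-3.7970) = 0.02244.
[in] = 2.82 / 0.02244 = 125.7 mmol L⁻¹.

130 mmol L⁻¹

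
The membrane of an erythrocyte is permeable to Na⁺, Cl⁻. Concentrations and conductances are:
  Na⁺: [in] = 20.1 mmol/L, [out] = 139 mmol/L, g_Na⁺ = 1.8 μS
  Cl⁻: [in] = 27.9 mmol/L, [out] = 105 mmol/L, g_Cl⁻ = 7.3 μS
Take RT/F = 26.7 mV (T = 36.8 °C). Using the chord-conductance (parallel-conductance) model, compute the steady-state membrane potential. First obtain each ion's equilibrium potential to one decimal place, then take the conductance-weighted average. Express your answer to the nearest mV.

E_Na⁺ = (26.7/1)·ln(139/20.1) = 51.6 mV
E_Cl⁻ = (26.7/-1)·ln(105/27.9) = -35.4 mV
Vm = (Σ gᵢEᵢ)/(Σ gᵢ) = (1.8·51.6 + 7.3·-35.4) / (1.8 + 7.3)
= -165.54 / 9.1 = -18.19 mV

-18 mV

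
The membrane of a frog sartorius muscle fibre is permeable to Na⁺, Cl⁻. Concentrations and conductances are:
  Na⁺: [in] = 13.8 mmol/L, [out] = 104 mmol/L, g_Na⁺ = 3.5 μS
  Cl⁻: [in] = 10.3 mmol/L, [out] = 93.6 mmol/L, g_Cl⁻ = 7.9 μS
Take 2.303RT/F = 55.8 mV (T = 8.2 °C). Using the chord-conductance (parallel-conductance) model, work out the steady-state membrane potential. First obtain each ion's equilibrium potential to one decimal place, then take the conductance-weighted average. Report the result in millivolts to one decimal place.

-22.1 mV

E_Na⁺ = (55.8/1)·log₁₀(104/13.8) = 48.9 mV
E_Cl⁻ = (55.8/-1)·log₁₀(93.6/10.3) = -53.5 mV
Vm = (Σ gᵢEᵢ)/(Σ gᵢ) = (3.5·48.9 + 7.9·-53.5) / (3.5 + 7.9)
= -251.50 / 11.4 = -22.06 mV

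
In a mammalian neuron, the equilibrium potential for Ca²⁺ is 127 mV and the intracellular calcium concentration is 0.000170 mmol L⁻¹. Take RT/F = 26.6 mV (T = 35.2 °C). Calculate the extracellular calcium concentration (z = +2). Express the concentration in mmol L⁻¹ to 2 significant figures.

Nernst: E = (26.6/2) · ln([out]/[in]), so ln([out]/[in]) = 127.0 × 2 / 26.6 = 9.5489.
[out]/[in] = e^(9.5489) = 1.403e+04.
[out] = 1.403e+04 × 0.000170 = 2.385 mmol L⁻¹.

2.4 mmol L⁻¹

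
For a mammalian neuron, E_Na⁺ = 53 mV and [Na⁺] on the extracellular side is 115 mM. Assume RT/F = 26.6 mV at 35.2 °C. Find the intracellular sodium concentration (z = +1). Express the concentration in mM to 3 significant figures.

15.7 mM

Nernst: E = (26.6/1) · ln([out]/[in]), so ln([out]/[in]) = 53.0 × 1 / 26.6 = 1.9925.
[out]/[in] = e^(1.9925) = 7.334.
[in] = 115 / 7.334 = 15.68 mM.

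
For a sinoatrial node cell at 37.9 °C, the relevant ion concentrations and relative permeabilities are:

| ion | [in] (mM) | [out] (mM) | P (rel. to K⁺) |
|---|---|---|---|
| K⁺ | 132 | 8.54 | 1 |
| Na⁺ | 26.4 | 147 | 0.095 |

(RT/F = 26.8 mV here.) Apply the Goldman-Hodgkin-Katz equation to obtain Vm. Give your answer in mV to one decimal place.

Vm = 26.8 · ln[(Σ P·[cation]ₒ + Σ P·[anion]ᵢ) / (Σ P·[cation]ᵢ + Σ P·[anion]ₒ)]
Numerator = 1×8.54 + 0.095×147 = 22.5
Denominator = 1×132 + 0.095×26.4 = 134.5
Vm = 26.8 · ln(0.16731) = 26.8 × (-1.7879) = -47.92 mV

-47.9 mV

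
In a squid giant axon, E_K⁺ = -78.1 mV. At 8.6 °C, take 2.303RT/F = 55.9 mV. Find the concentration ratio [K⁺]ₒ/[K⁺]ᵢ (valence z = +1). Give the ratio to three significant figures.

log₁₀([out]/[in]) = E·z/(55.9) = -78.1 × 1 / 55.9 = -1.3971
[out]/[in] = 10^(-1.3971) = 0.04007

0.0401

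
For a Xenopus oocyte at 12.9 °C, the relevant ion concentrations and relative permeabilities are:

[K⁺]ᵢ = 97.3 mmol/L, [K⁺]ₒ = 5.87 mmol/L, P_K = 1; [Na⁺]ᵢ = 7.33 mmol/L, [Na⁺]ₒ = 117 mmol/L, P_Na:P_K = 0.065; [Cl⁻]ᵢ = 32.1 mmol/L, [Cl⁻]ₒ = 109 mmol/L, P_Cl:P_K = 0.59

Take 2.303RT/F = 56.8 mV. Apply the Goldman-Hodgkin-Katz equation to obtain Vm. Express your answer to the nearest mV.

Vm = 56.8 · log₁₀[(Σ P·[cation]ₒ + Σ P·[anion]ᵢ) / (Σ P·[cation]ᵢ + Σ P·[anion]ₒ)]
Numerator = 1×5.87 + 0.065×117 + 0.59×32.1 = 32.41
Denominator = 1×97.3 + 0.065×7.33 + 0.59×109 = 162.1
Vm = 56.8 · log₁₀(0.19998) = 56.8 × (-0.6990) = -39.70 mV

-40 mV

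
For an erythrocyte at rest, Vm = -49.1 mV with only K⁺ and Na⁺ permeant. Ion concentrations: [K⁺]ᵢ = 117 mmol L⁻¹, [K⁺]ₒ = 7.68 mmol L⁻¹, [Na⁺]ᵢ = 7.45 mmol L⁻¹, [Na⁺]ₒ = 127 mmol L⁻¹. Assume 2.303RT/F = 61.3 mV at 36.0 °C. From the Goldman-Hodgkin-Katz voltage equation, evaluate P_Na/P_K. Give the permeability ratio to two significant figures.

Let α = P_Na/P_K. GHK: Vm = 61.3·log₁₀[(Kₒ + α·Naₒ)/(Kᵢ + α·Naᵢ)].
10^(Vm/61.3) = 10^(-49.1/61.3) = 0.15813
So 0.15813·(Kᵢ + α·Naᵢ) = Kₒ + α·Naₒ → α = (0.15813·117.0 − 7.68) / (127.0 − 0.15813·7.45)
α = (18.5 − 7.68) / (127.0 − 1.178) = 10.82/125.8 = 0.08601

0.086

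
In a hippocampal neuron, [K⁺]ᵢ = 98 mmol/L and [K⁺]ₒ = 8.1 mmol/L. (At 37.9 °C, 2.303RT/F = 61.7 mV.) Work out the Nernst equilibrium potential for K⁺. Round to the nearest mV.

-67 mV

E = (61.7/z) · log₁₀([K⁺]_out/[K⁺]_in) with z = +1.
= (61.7/1) · log₁₀(8.1/98) = 61.70 · log₁₀(0.08265)
= 61.70 · (-1.0827) = -66.81 mV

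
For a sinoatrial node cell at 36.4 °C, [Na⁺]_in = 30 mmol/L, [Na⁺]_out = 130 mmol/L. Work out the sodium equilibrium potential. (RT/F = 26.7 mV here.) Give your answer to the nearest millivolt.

39 mV

E = (26.7/z) · ln([Na⁺]_out/[Na⁺]_in) with z = +1.
= (26.7/1) · ln(130/30) = 26.70 · ln(4.333)
= 26.70 · (1.4663) = 39.15 mV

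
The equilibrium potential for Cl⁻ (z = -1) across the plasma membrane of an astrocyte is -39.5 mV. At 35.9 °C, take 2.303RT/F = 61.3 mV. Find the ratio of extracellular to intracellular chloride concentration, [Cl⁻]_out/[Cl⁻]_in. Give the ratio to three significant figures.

4.41

log₁₀([out]/[in]) = E·z/(61.3) = -39.5 × -1 / 61.3 = 0.6444
[out]/[in] = 10^(0.6444) = 4.409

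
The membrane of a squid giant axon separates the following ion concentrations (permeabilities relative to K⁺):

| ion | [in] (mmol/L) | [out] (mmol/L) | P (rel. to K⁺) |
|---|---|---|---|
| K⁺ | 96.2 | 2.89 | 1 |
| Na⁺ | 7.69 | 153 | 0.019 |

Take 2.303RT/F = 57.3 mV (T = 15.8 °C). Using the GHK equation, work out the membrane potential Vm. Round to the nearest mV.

Vm = 57.3 · log₁₀[(Σ P·[cation]ₒ + Σ P·[anion]ᵢ) / (Σ P·[cation]ᵢ + Σ P·[anion]ₒ)]
Numerator = 1×2.89 + 0.019×153 = 5.797
Denominator = 1×96.2 + 0.019×7.69 = 96.35
Vm = 57.3 · log₁₀(0.060168) = 57.3 × (-1.2206) = -69.94 mV

-70 mV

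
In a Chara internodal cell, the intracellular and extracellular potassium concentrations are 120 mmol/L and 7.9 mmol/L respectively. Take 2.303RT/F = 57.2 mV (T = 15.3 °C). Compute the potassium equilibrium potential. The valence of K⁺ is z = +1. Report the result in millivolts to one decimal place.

E = (57.2/z) · log₁₀([K⁺]_out/[K⁺]_in) with z = +1.
= (57.2/1) · log₁₀(7.9/120) = 57.20 · log₁₀(0.06583)
= 57.20 · (-1.1816) = -67.58 mV

-67.6 mV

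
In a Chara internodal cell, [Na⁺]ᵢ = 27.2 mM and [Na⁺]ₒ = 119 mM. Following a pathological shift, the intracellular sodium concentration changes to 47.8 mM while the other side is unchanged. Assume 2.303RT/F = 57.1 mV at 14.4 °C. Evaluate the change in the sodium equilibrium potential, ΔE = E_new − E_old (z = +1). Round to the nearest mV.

-14 mV

E_old = (57.1/1)·log₁₀(119/27.2) = 36.60 mV
E_new = (57.1/1)·log₁₀(119/47.8) = 22.62 mV
ΔE = 22.62 − (36.60) = -13.98 mV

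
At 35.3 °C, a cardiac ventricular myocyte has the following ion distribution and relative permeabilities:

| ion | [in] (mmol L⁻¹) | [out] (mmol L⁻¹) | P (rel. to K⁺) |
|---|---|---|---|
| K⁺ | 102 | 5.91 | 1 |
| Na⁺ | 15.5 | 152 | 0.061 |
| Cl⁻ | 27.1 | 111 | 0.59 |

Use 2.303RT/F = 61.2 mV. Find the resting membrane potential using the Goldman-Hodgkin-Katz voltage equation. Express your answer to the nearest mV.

-45 mV

Vm = 61.2 · log₁₀[(Σ P·[cation]ₒ + Σ P·[anion]ᵢ) / (Σ P·[cation]ᵢ + Σ P·[anion]ₒ)]
Numerator = 1×5.91 + 0.061×152 + 0.59×27.1 = 31.17
Denominator = 1×102 + 0.061×15.5 + 0.59×111 = 168.4
Vm = 61.2 · log₁₀(0.18506) = 61.2 × (-0.7327) = -44.84 mV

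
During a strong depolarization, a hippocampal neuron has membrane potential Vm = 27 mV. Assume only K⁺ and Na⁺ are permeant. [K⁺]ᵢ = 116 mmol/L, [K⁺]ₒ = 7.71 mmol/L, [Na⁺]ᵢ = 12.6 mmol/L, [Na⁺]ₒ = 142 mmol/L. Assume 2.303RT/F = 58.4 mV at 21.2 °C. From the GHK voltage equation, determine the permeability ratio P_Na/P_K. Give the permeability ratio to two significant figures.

3.1

Let α = P_Na/P_K. GHK: Vm = 58.4·log₁₀[(Kₒ + α·Naₒ)/(Kᵢ + α·Naᵢ)].
10^(Vm/58.4) = 10^(27.0/58.4) = 2.8995
So 2.8995·(Kᵢ + α·Naᵢ) = Kₒ + α·Naₒ → α = (2.8995·116.0 − 7.71) / (142.0 − 2.8995·12.6)
α = (336.3 − 7.71) / (142.0 − 36.53) = 328.6/105.5 = 3.116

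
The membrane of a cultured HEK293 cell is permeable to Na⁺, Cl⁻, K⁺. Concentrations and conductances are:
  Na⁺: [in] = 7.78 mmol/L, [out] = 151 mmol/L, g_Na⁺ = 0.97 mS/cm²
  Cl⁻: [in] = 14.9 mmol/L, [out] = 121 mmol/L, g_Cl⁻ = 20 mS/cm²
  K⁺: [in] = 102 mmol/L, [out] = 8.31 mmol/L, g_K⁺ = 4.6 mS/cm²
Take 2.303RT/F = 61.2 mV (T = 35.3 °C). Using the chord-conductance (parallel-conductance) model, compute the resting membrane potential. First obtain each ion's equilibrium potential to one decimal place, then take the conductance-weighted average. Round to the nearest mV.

E_Na⁺ = (61.2/1)·log₁₀(151/7.78) = 78.8 mV
E_Cl⁻ = (61.2/-1)·log₁₀(121/14.9) = -55.7 mV
E_K⁺ = (61.2/1)·log₁₀(8.31/102) = -66.6 mV
Vm = (Σ gᵢEᵢ)/(Σ gᵢ) = (0.97·78.8 + 20·-55.7 + 4.6·-66.6) / (0.97 + 20 + 4.6)
= -1343.92 / 25.57 = -52.56 mV

-53 mV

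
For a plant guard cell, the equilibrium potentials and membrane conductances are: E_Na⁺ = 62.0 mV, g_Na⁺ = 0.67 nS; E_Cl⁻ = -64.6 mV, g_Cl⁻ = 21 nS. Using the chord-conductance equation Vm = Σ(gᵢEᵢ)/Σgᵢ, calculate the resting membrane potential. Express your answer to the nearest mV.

Σ gᵢEᵢ = 0.67·(62.0) + 21·(-64.6) = -1315.06
Σ gᵢ = 0.67 + 21 = 21.67
Vm = -1315.06 / 21.67 = -60.69 mV

-61 mV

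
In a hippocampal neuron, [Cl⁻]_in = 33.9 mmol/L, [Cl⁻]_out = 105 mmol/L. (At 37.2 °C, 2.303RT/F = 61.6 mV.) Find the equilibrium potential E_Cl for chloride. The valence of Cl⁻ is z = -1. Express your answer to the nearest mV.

E = (61.6/z) · log₁₀([Cl⁻]_out/[Cl⁻]_in) with z = -1.
For an anion, dividing by z = -1 reverses the sign.
= (61.6/-1) · log₁₀(105/33.9) = -61.60 · log₁₀(3.097)
= -61.60 · (0.4910) = -30.24 mV

-30 mV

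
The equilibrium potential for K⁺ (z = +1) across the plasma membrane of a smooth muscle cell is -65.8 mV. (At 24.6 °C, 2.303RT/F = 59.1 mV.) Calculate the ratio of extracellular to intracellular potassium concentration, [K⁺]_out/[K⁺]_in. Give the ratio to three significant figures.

0.0770

log₁₀([out]/[in]) = E·z/(59.1) = -65.8 × 1 / 59.1 = -1.1134
[out]/[in] = 10^(-1.1134) = 0.07703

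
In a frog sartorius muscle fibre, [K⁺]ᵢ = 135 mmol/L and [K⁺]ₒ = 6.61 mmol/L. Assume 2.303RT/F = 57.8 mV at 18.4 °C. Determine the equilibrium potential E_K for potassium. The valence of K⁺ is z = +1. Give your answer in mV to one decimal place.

E = (57.8/z) · log₁₀([K⁺]_out/[K⁺]_in) with z = +1.
= (57.8/1) · log₁₀(6.61/135) = 57.80 · log₁₀(0.04896)
= 57.80 · (-1.3101) = -75.73 mV

-75.7 mV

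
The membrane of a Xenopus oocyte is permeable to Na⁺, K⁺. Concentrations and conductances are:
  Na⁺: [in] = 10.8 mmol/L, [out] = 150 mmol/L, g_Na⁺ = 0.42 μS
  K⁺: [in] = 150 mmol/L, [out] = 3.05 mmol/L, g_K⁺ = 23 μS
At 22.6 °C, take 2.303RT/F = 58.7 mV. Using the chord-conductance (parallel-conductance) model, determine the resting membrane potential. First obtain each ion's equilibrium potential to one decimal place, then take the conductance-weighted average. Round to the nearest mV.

E_Na⁺ = (58.7/1)·log₁₀(150/10.8) = 67.1 mV
E_K⁺ = (58.7/1)·log₁₀(3.05/150) = -99.3 mV
Vm = (Σ gᵢEᵢ)/(Σ gᵢ) = (0.42·67.1 + 23·-99.3) / (0.42 + 23)
= -2255.72 / 23.42 = -96.32 mV

-96 mV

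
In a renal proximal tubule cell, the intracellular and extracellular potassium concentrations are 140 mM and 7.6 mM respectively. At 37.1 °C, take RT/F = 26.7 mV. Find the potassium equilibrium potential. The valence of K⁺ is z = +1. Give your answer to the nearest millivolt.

-78 mV

E = (26.7/z) · ln([K⁺]_out/[K⁺]_in) with z = +1.
= (26.7/1) · ln(7.6/140) = 26.70 · ln(0.05429)
= 26.70 · (-2.9135) = -77.79 mV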